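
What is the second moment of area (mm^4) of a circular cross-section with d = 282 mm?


r = d / 2 = 282 / 2 = 141.0 mm
I = pi * r^4 / 4 = pi * 141.0^4 / 4
= 310431892.12 mm^4

310431892.12 mm^4


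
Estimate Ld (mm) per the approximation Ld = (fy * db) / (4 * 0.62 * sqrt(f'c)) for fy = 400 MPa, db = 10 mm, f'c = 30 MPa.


Ld = (fy * db) / (4 * 0.62 * sqrt(f'c))
= (400 * 10) / (4 * 0.62 * sqrt(30))
= 4000 / 13.5835
= 294.47 mm

294.47 mm


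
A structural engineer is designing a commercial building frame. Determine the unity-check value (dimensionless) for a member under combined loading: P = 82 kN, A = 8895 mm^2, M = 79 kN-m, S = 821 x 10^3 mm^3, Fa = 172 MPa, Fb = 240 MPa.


f_a = P / A = 82000.0 / 8895 = 9.2187 MPa
f_b = M / S = 79000000.0 / 821000.0 = 96.2241 MPa
Ratio = f_a / Fa + f_b / Fb
= 9.2187 / 172 + 96.2241 / 240
= 0.4545 (dimensionless)

0.4545 (dimensionless)


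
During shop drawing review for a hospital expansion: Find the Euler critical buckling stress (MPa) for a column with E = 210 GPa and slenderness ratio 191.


sigma_cr = pi^2 * E / lambda^2
= 9.8696 * 210000.0 / 191^2
= 9.8696 * 210000.0 / 36481
= 56.8136 MPa

56.8136 MPa


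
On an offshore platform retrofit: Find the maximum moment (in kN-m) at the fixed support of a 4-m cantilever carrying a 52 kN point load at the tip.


For a cantilever with a point load at the free end:
M_max = P * L = 52 * 4 = 208 kN-m

208 kN-m


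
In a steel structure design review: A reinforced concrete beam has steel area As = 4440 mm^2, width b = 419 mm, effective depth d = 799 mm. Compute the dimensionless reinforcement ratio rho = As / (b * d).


rho = As / (b * d)
= 4440 / (419 * 799)
= 4440 / 334781
= 0.013262 (dimensionless)

0.013262 (dimensionless)


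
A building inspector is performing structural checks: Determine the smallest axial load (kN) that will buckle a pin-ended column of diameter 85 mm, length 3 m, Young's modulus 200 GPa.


I = pi * d^4 / 64 = 2562392.19 mm^4
L = 3000.0 mm
P_cr = pi^2 * E * I / L^2
= 9.8696 * 200000.0 * 2562392.19 / 3000.0^2
= 561995.49 N = 561.9955 kN

561.9955 kN


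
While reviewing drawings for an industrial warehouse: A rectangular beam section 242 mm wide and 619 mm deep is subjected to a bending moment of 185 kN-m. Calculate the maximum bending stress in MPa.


I = b * h^3 / 12 = 242 * 619^3 / 12 = 4783062623.17 mm^4
y = h / 2 = 619 / 2 = 309.5 mm
M = 185 kN-m = 185000000.0 N-mm
sigma = M * y / I = 185000000.0 * 309.5 / 4783062623.17
= 11.97 MPa

11.97 MPa


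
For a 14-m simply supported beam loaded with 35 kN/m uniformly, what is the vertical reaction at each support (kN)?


Total load = w * L = 35 * 14 = 490 kN
By symmetry, each reaction R = total / 2 = 490 / 2 = 245.0 kN

245.0 kN


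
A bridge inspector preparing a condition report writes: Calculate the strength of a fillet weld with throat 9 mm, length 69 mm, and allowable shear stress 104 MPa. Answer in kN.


Strength = throat * length * allowable stress
= 9 * 69 * 104 N
= 64584 N
= 64.58 kN

64.58 kN


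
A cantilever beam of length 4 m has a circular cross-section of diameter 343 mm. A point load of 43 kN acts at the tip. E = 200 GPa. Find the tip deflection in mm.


I = pi * d^4 / 64 = pi * 343^4 / 64 = 679432596.67 mm^4
L = 4000.0 mm, P = 43000.0 N, E = 200000.0 MPa
delta = P * L^3 / (3 * E * I)
= 43000.0 * 4000.0^3 / (3 * 200000.0 * 679432596.67)
= 6.7507 mm

6.7507 mm


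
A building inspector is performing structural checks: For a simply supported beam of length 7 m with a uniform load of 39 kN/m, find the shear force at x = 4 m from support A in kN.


R_A = w * L / 2 = 39 * 7 / 2 = 136.5 kN
V(x) = R_A - w * x = 136.5 - 39 * 4
= -19.5 kN

-19.5 kN


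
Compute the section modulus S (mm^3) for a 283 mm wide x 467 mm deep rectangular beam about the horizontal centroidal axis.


S = b * h^2 / 6
= 283 * 467^2 / 6
= 283 * 218089 / 6
= 10286531.17 mm^3

10286531.17 mm^3


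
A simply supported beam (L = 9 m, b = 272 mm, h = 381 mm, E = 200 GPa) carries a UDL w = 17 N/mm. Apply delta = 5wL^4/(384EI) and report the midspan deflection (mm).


I = 272 * 381^3 / 12 = 1253610396.0 mm^4
L = 9000.0 mm, w = 17 N/mm, E = 200000.0 MPa
delta = 5 * w * L^4 / (384 * E * I)
= 5 * 17 * 9000.0^4 / (384 * 200000.0 * 1253610396.0)
= 5.7925 mm

5.7925 mm


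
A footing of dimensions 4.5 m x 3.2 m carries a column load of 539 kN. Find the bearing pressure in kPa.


A = 4.5 * 3.2 = 14.4 m^2
q = P / A = 539 / 14.4
= 37.4306 kPa

37.4306 kPa


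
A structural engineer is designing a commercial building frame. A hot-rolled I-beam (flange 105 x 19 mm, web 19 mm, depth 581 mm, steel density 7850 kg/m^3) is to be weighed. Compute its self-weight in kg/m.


A_flanges = 2 * 105 * 19 = 3990 mm^2
A_web = (581 - 2 * 19) * 19 = 10317 mm^2
A_total = 3990 + 10317 = 14307 mm^2 = 0.014307 m^2
Weight = rho * A = 7850 * 0.014307 = 112.31 kg/m

112.31 kg/m


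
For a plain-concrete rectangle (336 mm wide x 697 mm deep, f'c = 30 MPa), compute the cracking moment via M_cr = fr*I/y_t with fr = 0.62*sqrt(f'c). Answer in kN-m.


fr = 0.62 * sqrt(30) = 0.62 * 5.4772 = 3.3959 MPa
I = 336 * 697^3 / 12 = 9481048444.0 mm^4
y_t = 348.5 mm
M_cr = fr * I / y_t = 3.3959 * 9481048444.0 / 348.5 N-mm
= 92.3859 kN-m

92.3859 kN-m


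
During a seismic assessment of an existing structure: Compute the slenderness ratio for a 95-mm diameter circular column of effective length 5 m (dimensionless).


Radius of gyration r = d / 4 = 95 / 4 = 23.75 mm
L_eff = 5000.0 mm
Slenderness ratio = L / r = 5000.0 / 23.75 = 210.53 (dimensionless)

210.53 (dimensionless)


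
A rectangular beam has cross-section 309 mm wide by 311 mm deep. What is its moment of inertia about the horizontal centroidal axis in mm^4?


I = b * h^3 / 12
= 309 * 311^3 / 12
= 309 * 30080231 / 12
= 774565948.25 mm^4

774565948.25 mm^4


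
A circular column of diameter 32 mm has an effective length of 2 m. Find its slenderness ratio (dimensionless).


Radius of gyration r = d / 4 = 32 / 4 = 8.0 mm
L_eff = 2000.0 mm
Slenderness ratio = L / r = 2000.0 / 8.0 = 250.0 (dimensionless)

250.0 (dimensionless)


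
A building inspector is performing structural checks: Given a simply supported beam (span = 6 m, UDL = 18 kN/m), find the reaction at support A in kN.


Total load = w * L = 18 * 6 = 108 kN
By symmetry, each reaction R = total / 2 = 108 / 2 = 54.0 kN

54.0 kN


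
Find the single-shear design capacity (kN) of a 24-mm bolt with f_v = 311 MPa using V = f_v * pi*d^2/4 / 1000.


A = pi * d^2 / 4 = pi * 24^2 / 4 = 452.3893 mm^2
V = f_v * A / 1000 = 311 * 452.3893 / 1000
= 140.6931 kN

140.6931 kN


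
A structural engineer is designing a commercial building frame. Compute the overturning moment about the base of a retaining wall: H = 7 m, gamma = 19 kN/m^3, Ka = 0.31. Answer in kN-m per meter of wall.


Pa = 0.5 * Ka * gamma * H^2
= 0.5 * 0.31 * 19 * 7^2
= 144.305 kN/m
Arm = H / 3 = 7 / 3 = 2.3333 m
Mo = Pa * arm = Pa * H / 3 = 144.305 * 7 / 3 = 336.7117 kN-m/m

336.7117 kN-m/m


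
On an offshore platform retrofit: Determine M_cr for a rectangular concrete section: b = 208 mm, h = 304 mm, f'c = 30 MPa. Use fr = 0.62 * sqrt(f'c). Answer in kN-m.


fr = 0.62 * sqrt(30) = 0.62 * 5.4772 = 3.3959 MPa
I = 208 * 304^3 / 12 = 486970709.33 mm^4
y_t = 152.0 mm
M_cr = fr * I / y_t = 3.3959 * 486970709.33 / 152.0 N-mm
= 10.8796 kN-m

10.8796 kN-m


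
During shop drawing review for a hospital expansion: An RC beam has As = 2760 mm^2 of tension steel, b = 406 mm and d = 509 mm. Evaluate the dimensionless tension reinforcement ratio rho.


rho = As / (b * d)
= 2760 / (406 * 509)
= 2760 / 206654
= 0.013356 (dimensionless)

0.013356 (dimensionless)


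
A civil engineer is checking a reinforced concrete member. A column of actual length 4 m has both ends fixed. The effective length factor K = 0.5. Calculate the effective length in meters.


L_eff = K * L
= 0.5 * 4
= 2.0 m

2.0 m


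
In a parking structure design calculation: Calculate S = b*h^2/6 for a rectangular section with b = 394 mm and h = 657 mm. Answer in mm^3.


S = b * h^2 / 6
= 394 * 657^2 / 6
= 394 * 431649 / 6
= 28344951.0 mm^3

28344951.0 mm^3


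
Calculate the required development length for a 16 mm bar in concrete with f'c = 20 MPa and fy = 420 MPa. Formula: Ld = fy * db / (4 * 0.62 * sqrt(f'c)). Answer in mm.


Ld = (fy * db) / (4 * 0.62 * sqrt(f'c))
= (420 * 16) / (4 * 0.62 * sqrt(20))
= 6720 / 11.0909
= 605.9 mm

605.9 mm


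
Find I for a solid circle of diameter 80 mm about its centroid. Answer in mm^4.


r = d / 2 = 80 / 2 = 40.0 mm
I = pi * r^4 / 4 = pi * 40.0^4 / 4
= 2010619.3 mm^4

2010619.3 mm^4


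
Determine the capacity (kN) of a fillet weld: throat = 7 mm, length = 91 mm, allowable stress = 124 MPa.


Strength = throat * length * allowable stress
= 7 * 91 * 124 N
= 78988 N
= 78.99 kN

78.99 kN


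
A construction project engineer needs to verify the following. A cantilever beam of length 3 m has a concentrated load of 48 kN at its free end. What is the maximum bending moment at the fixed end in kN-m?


For a cantilever with a point load at the free end:
M_max = P * L = 48 * 3 = 144 kN-m

144 kN-m


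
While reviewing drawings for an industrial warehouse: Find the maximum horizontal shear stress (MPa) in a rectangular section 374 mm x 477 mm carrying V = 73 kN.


A = b * h = 374 * 477 = 178398 mm^2
V = 73 kN = 73000.0 N
tau_max = 1.5 * V / A = 1.5 * 73000.0 / 178398
= 0.6138 MPa

0.6138 MPa


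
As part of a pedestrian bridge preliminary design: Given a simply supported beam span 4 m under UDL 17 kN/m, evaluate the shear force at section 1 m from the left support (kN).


R_A = w * L / 2 = 17 * 4 / 2 = 34.0 kN
V(x) = R_A - w * x = 34.0 - 17 * 1
= 17.0 kN

17.0 kN


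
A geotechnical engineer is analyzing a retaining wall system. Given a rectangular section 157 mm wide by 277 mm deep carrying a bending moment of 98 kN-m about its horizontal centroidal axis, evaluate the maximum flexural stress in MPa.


I = b * h^3 / 12 = 157 * 277^3 / 12 = 278072290.08 mm^4
y = h / 2 = 277 / 2 = 138.5 mm
M = 98 kN-m = 98000000.0 N-mm
sigma = M * y / I = 98000000.0 * 138.5 / 278072290.08
= 48.81 MPa

48.81 MPa


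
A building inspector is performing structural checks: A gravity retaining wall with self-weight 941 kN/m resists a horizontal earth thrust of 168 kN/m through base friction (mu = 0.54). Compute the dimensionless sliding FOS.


Resisting force = mu * W = 0.54 * 941 = 508.14 kN/m
FOS = Resisting / Driving = 508.14 / 168
= 3.0246 (dimensionless)

3.0246 (dimensionless)


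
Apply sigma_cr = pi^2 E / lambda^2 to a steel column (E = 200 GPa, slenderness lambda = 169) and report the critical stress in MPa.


sigma_cr = pi^2 * E / lambda^2
= 9.8696 * 200000.0 / 169^2
= 9.8696 * 200000.0 / 28561
= 69.1125 MPa

69.1125 MPa


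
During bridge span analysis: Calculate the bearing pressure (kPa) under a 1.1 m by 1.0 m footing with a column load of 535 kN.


A = 1.1 * 1.0 = 1.1 m^2
q = P / A = 535 / 1.1
= 486.3636 kPa

486.3636 kPa


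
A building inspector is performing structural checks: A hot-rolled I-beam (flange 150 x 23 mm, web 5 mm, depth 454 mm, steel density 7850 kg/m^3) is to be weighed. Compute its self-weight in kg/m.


A_flanges = 2 * 150 * 23 = 6900 mm^2
A_web = (454 - 2 * 23) * 5 = 2040 mm^2
A_total = 6900 + 2040 = 8940 mm^2 = 0.008940 m^2
Weight = rho * A = 7850 * 0.008940 = 70.179 kg/m

70.179 kg/m


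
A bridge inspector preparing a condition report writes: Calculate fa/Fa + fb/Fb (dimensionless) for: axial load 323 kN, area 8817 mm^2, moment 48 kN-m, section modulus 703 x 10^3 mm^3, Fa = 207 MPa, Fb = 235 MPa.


f_a = P / A = 323000.0 / 8817 = 36.6338 MPa
f_b = M / S = 48000000.0 / 703000.0 = 68.2788 MPa
Ratio = f_a / Fa + f_b / Fb
= 36.6338 / 207 + 68.2788 / 235
= 0.4675 (dimensionless)

0.4675 (dimensionless)


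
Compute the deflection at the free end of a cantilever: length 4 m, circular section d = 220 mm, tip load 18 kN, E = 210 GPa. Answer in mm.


I = pi * d^4 / 64 = pi * 220^4 / 64 = 114990145.1 mm^4
L = 4000.0 mm, P = 18000.0 N, E = 210000.0 MPa
delta = P * L^3 / (3 * E * I)
= 18000.0 * 4000.0^3 / (3 * 210000.0 * 114990145.1)
= 15.902 mm

15.902 mm


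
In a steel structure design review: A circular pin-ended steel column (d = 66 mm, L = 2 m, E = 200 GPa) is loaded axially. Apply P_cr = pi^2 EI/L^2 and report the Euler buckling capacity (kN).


I = pi * d^4 / 64 = 931420.18 mm^4
L = 2000.0 mm
P_cr = pi^2 * E * I / L^2
= 9.8696 * 200000.0 * 931420.18 / 2000.0^2
= 459637.43 N = 459.6374 kN

459.6374 kN


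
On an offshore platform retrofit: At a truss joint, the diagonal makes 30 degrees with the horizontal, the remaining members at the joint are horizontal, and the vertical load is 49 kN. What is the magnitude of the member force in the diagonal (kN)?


At the joint, only the diagonal has a vertical component, so vertical equilibrium gives:
F * sin(30) = 49
F = 49 / sin(30)
= 49 / 0.5
= 98.0 kN

98.0 kN


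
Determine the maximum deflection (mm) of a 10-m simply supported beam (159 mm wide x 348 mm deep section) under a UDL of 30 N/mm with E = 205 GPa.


I = 159 * 348^3 / 12 = 558410544.0 mm^4
L = 10000.0 mm, w = 30 N/mm, E = 205000.0 MPa
delta = 5 * w * L^4 / (384 * E * I)
= 5 * 30 * 10000.0^4 / (384 * 205000.0 * 558410544.0)
= 34.1234 mm

34.1234 mm


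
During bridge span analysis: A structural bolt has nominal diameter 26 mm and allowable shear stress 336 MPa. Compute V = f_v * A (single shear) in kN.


A = pi * d^2 / 4 = pi * 26^2 / 4 = 530.9292 mm^2
V = f_v * A / 1000 = 336 * 530.9292 / 1000
= 178.3922 kN

178.3922 kN


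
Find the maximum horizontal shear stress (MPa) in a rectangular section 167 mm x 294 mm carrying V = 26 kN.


A = b * h = 167 * 294 = 49098 mm^2
V = 26 kN = 26000.0 N
tau_max = 1.5 * V / A = 1.5 * 26000.0 / 49098
= 0.7943 MPa

0.7943 MPa


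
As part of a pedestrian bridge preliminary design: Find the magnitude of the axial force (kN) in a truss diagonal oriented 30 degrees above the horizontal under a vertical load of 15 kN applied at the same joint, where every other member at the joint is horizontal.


At the joint, only the diagonal has a vertical component, so vertical equilibrium gives:
F * sin(30) = 15
F = 15 / sin(30)
= 15 / 0.5
= 30.0 kN

30.0 kN


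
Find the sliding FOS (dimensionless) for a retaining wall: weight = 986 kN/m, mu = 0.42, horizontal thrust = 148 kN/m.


Resisting force = mu * W = 0.42 * 986 = 414.12 kN/m
FOS = Resisting / Driving = 414.12 / 148
= 2.7981 (dimensionless)

2.7981 (dimensionless)


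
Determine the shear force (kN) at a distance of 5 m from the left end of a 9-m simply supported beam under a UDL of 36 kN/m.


R_A = w * L / 2 = 36 * 9 / 2 = 162.0 kN
V(x) = R_A - w * x = 162.0 - 36 * 5
= -18.0 kN

-18.0 kN


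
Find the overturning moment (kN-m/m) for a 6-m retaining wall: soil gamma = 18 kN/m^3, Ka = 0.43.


Pa = 0.5 * Ka * gamma * H^2
= 0.5 * 0.43 * 18 * 6^2
= 139.32 kN/m
Arm = H / 3 = 6 / 3 = 2.0 m
Mo = Pa * arm = Pa * H / 3 = 139.32 * 6 / 3 = 278.64 kN-m/m

278.64 kN-m/m


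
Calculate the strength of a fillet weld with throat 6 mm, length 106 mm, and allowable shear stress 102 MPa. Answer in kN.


Strength = throat * length * allowable stress
= 6 * 106 * 102 N
= 64872 N
= 64.87 kN

64.87 kN


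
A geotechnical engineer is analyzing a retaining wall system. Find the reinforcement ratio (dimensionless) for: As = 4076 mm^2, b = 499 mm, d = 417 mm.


rho = As / (b * d)
= 4076 / (499 * 417)
= 4076 / 208083
= 0.019588 (dimensionless)

0.019588 (dimensionless)


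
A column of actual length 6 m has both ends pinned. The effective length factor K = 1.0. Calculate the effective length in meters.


L_eff = K * L
= 1.0 * 6
= 6.0 m

6.0 m


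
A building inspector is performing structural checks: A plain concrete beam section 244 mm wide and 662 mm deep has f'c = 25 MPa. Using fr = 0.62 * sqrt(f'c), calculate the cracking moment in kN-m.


fr = 0.62 * sqrt(25) = 0.62 * 5.0 = 3.1 MPa
I = 244 * 662^3 / 12 = 5899056402.67 mm^4
y_t = 331.0 mm
M_cr = fr * I / y_t = 3.1 * 5899056402.67 / 331.0 N-mm
= 55.248 kN-m

55.248 kN-m


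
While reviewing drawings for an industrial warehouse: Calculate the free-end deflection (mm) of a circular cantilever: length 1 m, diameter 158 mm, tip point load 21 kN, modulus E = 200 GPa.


I = pi * d^4 / 64 = pi * 158^4 / 64 = 30591322.08 mm^4
L = 1000.0 mm, P = 21000.0 N, E = 200000.0 MPa
delta = P * L^3 / (3 * E * I)
= 21000.0 * 1000.0^3 / (3 * 200000.0 * 30591322.08)
= 1.1441 mm

1.1441 mm


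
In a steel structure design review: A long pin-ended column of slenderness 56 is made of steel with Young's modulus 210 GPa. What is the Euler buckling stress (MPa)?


sigma_cr = pi^2 * E / lambda^2
= 9.8696 * 210000.0 / 56^2
= 9.8696 * 210000.0 / 3136
= 660.911 MPa

660.911 MPa


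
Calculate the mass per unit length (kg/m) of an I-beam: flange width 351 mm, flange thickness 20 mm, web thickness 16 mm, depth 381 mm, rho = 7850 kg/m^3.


A_flanges = 2 * 351 * 20 = 14040 mm^2
A_web = (381 - 2 * 20) * 16 = 5456 mm^2
A_total = 14040 + 5456 = 19496 mm^2 = 0.019496 m^2
Weight = rho * A = 7850 * 0.019496 = 153.0436 kg/m

153.0436 kg/m


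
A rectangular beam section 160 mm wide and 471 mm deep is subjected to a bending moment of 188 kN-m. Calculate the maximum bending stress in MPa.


I = b * h^3 / 12 = 160 * 471^3 / 12 = 1393161480.0 mm^4
y = h / 2 = 471 / 2 = 235.5 mm
M = 188 kN-m = 188000000.0 N-mm
sigma = M * y / I = 188000000.0 * 235.5 / 1393161480.0
= 31.78 MPa

31.78 MPa


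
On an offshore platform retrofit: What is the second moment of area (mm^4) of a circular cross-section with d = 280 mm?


r = d / 2 = 280 / 2 = 140.0 mm
I = pi * r^4 / 4 = pi * 140.0^4 / 4
= 301718558.45 mm^4

301718558.45 mm^4


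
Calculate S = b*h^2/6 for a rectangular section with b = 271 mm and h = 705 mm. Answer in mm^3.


S = b * h^2 / 6
= 271 * 705^2 / 6
= 271 * 497025 / 6
= 22448962.5 mm^3

22448962.5 mm^3


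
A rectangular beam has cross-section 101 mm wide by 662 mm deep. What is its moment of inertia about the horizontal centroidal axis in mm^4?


I = b * h^3 / 12
= 101 * 662^3 / 12
= 101 * 290117528 / 12
= 2441822527.33 mm^4

2441822527.33 mm^4


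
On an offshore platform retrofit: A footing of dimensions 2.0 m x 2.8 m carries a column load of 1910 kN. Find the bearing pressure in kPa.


A = 2.0 * 2.8 = 5.6 m^2
q = P / A = 1910 / 5.6
= 341.0714 kPa

341.0714 kPa


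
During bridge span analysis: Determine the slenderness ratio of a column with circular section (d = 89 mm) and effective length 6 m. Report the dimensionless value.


Radius of gyration r = d / 4 = 89 / 4 = 22.25 mm
L_eff = 6000.0 mm
Slenderness ratio = L / r = 6000.0 / 22.25 = 269.66 (dimensionless)

269.66 (dimensionless)


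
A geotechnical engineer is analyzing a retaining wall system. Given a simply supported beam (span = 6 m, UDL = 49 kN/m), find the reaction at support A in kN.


Total load = w * L = 49 * 6 = 294 kN
By symmetry, each reaction R = total / 2 = 294 / 2 = 147.0 kN

147.0 kN


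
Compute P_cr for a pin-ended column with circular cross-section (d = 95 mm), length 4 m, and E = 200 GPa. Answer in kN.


I = pi * d^4 / 64 = 3998198.21 mm^4
L = 4000.0 mm
P_cr = pi^2 * E * I / L^2
= 9.8696 * 200000.0 * 3998198.21 / 4000.0^2
= 493257.93 N = 493.2579 kN

493.2579 kN


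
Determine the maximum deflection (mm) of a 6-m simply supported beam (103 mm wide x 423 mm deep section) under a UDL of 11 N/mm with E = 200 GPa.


I = 103 * 423^3 / 12 = 649646466.75 mm^4
L = 6000.0 mm, w = 11 N/mm, E = 200000.0 MPa
delta = 5 * w * L^4 / (384 * E * I)
= 5 * 11 * 6000.0^4 / (384 * 200000.0 * 649646466.75)
= 1.4287 mm

1.4287 mm


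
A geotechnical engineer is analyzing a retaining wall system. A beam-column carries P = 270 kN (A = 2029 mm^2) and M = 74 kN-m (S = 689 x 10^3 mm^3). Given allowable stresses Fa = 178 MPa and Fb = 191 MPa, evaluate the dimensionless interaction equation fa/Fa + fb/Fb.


f_a = P / A = 270000.0 / 2029 = 133.0705 MPa
f_b = M / S = 74000000.0 / 689000.0 = 107.402 MPa
Ratio = f_a / Fa + f_b / Fb
= 133.0705 / 178 + 107.402 / 191
= 1.3099 (dimensionless)

1.3099 (dimensionless)


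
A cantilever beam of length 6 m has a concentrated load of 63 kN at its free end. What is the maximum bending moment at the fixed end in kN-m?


For a cantilever with a point load at the free end:
M_max = P * L = 63 * 6 = 378 kN-m

378 kN-m


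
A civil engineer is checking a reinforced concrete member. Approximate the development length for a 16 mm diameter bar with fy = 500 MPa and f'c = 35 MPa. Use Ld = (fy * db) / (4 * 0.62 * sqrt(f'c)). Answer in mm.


Ld = (fy * db) / (4 * 0.62 * sqrt(f'c))
= (500 * 16) / (4 * 0.62 * sqrt(35))
= 8000 / 14.6719
= 545.26 mm

545.26 mm


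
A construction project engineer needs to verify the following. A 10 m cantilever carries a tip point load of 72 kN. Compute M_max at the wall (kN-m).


For a cantilever with a point load at the free end:
M_max = P * L = 72 * 10 = 720 kN-m

720 kN-m


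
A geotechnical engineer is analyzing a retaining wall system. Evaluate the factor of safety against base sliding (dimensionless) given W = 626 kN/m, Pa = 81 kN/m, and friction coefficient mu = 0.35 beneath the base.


Resisting force = mu * W = 0.35 * 626 = 219.1 kN/m
FOS = Resisting / Driving = 219.1 / 81
= 2.7049 (dimensionless)

2.7049 (dimensionless)


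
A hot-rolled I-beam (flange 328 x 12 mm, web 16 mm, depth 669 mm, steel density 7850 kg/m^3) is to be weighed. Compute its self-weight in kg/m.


A_flanges = 2 * 328 * 12 = 7872 mm^2
A_web = (669 - 2 * 12) * 16 = 10320 mm^2
A_total = 7872 + 10320 = 18192 mm^2 = 0.018192 m^2
Weight = rho * A = 7850 * 0.018192 = 142.8072 kg/m

142.8072 kg/m


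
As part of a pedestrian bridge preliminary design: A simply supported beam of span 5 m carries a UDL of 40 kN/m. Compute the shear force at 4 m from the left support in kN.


R_A = w * L / 2 = 40 * 5 / 2 = 100.0 kN
V(x) = R_A - w * x = 100.0 - 40 * 4
= -60.0 kN

-60.0 kN


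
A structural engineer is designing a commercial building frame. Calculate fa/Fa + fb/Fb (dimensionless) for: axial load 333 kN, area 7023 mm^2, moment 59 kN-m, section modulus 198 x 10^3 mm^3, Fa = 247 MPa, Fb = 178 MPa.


f_a = P / A = 333000.0 / 7023 = 47.4156 MPa
f_b = M / S = 59000000.0 / 198000.0 = 297.9798 MPa
Ratio = f_a / Fa + f_b / Fb
= 47.4156 / 247 + 297.9798 / 178
= 1.866 (dimensionless)

1.866 (dimensionless)


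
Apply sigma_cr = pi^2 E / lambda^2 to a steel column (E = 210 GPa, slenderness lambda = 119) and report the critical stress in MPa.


sigma_cr = pi^2 * E / lambda^2
= 9.8696 * 210000.0 / 119^2
= 9.8696 * 210000.0 / 14161
= 146.3609 MPa

146.3609 MPa


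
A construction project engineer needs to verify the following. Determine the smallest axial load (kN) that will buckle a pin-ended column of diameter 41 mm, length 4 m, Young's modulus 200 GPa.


I = pi * d^4 / 64 = 138709.22 mm^4
L = 4000.0 mm
P_cr = pi^2 * E * I / L^2
= 9.8696 * 200000.0 * 138709.22 / 4000.0^2
= 17112.56 N = 17.1126 kN

17.1126 kN


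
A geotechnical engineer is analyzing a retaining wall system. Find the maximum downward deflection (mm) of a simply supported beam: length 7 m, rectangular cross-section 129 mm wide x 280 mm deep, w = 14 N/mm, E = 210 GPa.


I = 129 * 280^3 / 12 = 235984000.0 mm^4
L = 7000.0 mm, w = 14 N/mm, E = 210000.0 MPa
delta = 5 * w * L^4 / (384 * E * I)
= 5 * 14 * 7000.0^4 / (384 * 210000.0 * 235984000.0)
= 8.832 mm

8.832 mm


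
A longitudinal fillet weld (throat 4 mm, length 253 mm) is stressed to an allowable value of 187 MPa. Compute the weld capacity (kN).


Strength = throat * length * allowable stress
= 4 * 253 * 187 N
= 189244 N
= 189.24 kN

189.24 kN


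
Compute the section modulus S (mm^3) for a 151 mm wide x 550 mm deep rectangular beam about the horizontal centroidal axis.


S = b * h^2 / 6
= 151 * 550^2 / 6
= 151 * 302500 / 6
= 7612916.67 mm^3

7612916.67 mm^3


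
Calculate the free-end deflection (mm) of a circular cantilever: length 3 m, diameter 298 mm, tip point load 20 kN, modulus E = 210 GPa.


I = pi * d^4 / 64 = pi * 298^4 / 64 = 387110503.31 mm^4
L = 3000.0 mm, P = 20000.0 N, E = 210000.0 MPa
delta = P * L^3 / (3 * E * I)
= 20000.0 * 3000.0^3 / (3 * 210000.0 * 387110503.31)
= 2.2142 mm

2.2142 mm


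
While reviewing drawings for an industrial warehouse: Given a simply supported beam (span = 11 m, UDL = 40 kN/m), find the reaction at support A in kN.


Total load = w * L = 40 * 11 = 440 kN
By symmetry, each reaction R = total / 2 = 440 / 2 = 220.0 kN

220.0 kN


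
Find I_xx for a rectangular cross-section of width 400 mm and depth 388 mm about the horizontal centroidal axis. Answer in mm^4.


I = b * h^3 / 12
= 400 * 388^3 / 12
= 400 * 58411072 / 12
= 1947035733.33 mm^4

1947035733.33 mm^4


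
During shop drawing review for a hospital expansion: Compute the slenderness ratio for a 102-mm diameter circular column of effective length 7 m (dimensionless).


Radius of gyration r = d / 4 = 102 / 4 = 25.5 mm
L_eff = 7000.0 mm
Slenderness ratio = L / r = 7000.0 / 25.5 = 274.51 (dimensionless)

274.51 (dimensionless)


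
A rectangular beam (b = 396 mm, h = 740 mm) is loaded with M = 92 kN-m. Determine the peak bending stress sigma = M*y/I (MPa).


I = b * h^3 / 12 = 396 * 740^3 / 12 = 13372392000.0 mm^4
y = h / 2 = 740 / 2 = 370.0 mm
M = 92 kN-m = 92000000.0 N-mm
sigma = M * y / I = 92000000.0 * 370.0 / 13372392000.0
= 2.55 MPa

2.55 MPa


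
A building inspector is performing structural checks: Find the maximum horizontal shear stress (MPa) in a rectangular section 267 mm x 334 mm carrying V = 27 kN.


A = b * h = 267 * 334 = 89178 mm^2
V = 27 kN = 27000.0 N
tau_max = 1.5 * V / A = 1.5 * 27000.0 / 89178
= 0.4541 MPa

0.4541 MPa


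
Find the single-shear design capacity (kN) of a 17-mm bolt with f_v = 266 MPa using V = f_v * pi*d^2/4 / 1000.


A = pi * d^2 / 4 = pi * 17^2 / 4 = 226.9801 mm^2
V = f_v * A / 1000 = 266 * 226.9801 / 1000
= 60.3767 kN

60.3767 kN


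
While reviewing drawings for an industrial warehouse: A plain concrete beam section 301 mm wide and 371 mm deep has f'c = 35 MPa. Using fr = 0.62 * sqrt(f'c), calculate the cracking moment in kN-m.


fr = 0.62 * sqrt(35) = 0.62 * 5.9161 = 3.668 MPa
I = 301 * 371^3 / 12 = 1280875675.92 mm^4
y_t = 185.5 mm
M_cr = fr * I / y_t = 3.668 * 1280875675.92 / 185.5 N-mm
= 25.3273 kN-m

25.3273 kN-m


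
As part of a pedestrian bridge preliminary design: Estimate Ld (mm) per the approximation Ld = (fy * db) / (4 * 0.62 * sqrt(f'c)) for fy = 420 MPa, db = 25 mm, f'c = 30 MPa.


Ld = (fy * db) / (4 * 0.62 * sqrt(f'c))
= (420 * 25) / (4 * 0.62 * sqrt(30))
= 10500 / 13.5835
= 773.0 mm

773.0 mm


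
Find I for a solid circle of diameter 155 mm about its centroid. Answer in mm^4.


r = d / 2 = 155 / 2 = 77.5 mm
I = pi * r^4 / 4 = pi * 77.5^4 / 4
= 28333269.42 mm^4

28333269.42 mm^4


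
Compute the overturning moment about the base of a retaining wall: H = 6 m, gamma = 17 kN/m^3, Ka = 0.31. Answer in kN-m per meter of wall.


Pa = 0.5 * Ka * gamma * H^2
= 0.5 * 0.31 * 17 * 6^2
= 94.86 kN/m
Arm = H / 3 = 6 / 3 = 2.0 m
Mo = Pa * arm = Pa * H / 3 = 94.86 * 6 / 3 = 189.72 kN-m/m

189.72 kN-m/m


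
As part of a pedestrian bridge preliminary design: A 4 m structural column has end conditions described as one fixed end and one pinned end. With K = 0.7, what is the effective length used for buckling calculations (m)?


L_eff = K * L
= 0.7 * 4
= 2.8 m

2.8 m


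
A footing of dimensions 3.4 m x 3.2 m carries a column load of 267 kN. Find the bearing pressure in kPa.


A = 3.4 * 3.2 = 10.88 m^2
q = P / A = 267 / 10.88
= 24.5404 kPa

24.5404 kPa


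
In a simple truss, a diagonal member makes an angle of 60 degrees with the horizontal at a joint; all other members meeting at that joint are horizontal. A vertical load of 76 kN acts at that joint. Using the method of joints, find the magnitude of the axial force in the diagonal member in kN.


At the joint, only the diagonal has a vertical component, so vertical equilibrium gives:
F * sin(60) = 76
F = 76 / sin(60)
= 76 / 0.866025
= 87.76 kN

87.76 kN


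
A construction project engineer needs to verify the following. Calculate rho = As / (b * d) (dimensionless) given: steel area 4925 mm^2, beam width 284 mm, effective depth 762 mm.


rho = As / (b * d)
= 4925 / (284 * 762)
= 4925 / 216408
= 0.022758 (dimensionless)

0.022758 (dimensionless)


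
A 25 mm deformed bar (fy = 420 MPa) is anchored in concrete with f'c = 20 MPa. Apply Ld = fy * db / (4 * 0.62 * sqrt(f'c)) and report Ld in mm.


Ld = (fy * db) / (4 * 0.62 * sqrt(f'c))
= (420 * 25) / (4 * 0.62 * sqrt(20))
= 10500 / 11.0909
= 946.72 mm

946.72 mm


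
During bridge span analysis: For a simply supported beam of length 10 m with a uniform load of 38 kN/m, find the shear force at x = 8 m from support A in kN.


R_A = w * L / 2 = 38 * 10 / 2 = 190.0 kN
V(x) = R_A - w * x = 190.0 - 38 * 8
= -114.0 kN

-114.0 kN


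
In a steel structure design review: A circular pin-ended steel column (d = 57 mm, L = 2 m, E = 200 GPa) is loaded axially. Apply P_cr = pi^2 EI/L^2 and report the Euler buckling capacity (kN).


I = pi * d^4 / 64 = 518166.49 mm^4
L = 2000.0 mm
P_cr = pi^2 * E * I / L^2
= 9.8696 * 200000.0 * 518166.49 / 2000.0^2
= 255704.91 N = 255.7049 kN

255.7049 kN


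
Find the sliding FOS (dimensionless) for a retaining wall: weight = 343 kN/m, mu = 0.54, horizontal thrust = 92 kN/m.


Resisting force = mu * W = 0.54 * 343 = 185.22 kN/m
FOS = Resisting / Driving = 185.22 / 92
= 2.0133 (dimensionless)

2.0133 (dimensionless)


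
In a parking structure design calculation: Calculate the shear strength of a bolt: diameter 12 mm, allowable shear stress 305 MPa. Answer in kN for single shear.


A = pi * d^2 / 4 = pi * 12^2 / 4 = 113.0973 mm^2
V = f_v * A / 1000 = 305 * 113.0973 / 1000
= 34.4947 kN

34.4947 kN


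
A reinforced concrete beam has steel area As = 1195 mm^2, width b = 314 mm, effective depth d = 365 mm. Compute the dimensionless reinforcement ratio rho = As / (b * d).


rho = As / (b * d)
= 1195 / (314 * 365)
= 1195 / 114610
= 0.010427 (dimensionless)

0.010427 (dimensionless)


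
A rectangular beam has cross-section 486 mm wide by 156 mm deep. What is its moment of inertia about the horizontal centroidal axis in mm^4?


I = b * h^3 / 12
= 486 * 156^3 / 12
= 486 * 3796416 / 12
= 153754848.0 mm^4

153754848.0 mm^4


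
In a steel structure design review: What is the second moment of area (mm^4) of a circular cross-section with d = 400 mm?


r = d / 2 = 400 / 2 = 200.0 mm
I = pi * r^4 / 4 = pi * 200.0^4 / 4
= 1256637061.44 mm^4

1256637061.44 mm^4


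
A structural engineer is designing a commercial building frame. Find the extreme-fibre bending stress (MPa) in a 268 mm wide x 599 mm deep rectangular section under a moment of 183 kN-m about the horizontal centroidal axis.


I = b * h^3 / 12 = 268 * 599^3 / 12 = 4799920177.67 mm^4
y = h / 2 = 599 / 2 = 299.5 mm
M = 183 kN-m = 183000000.0 N-mm
sigma = M * y / I = 183000000.0 * 299.5 / 4799920177.67
= 11.42 MPa

11.42 MPa


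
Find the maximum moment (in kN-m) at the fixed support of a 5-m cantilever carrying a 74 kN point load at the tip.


For a cantilever with a point load at the free end:
M_max = P * L = 74 * 5 = 370 kN-m

370 kN-m


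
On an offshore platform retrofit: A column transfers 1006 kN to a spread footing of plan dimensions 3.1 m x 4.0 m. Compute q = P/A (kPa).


A = 3.1 * 4.0 = 12.4 m^2
q = P / A = 1006 / 12.4
= 81.129 kPa

81.129 kPa


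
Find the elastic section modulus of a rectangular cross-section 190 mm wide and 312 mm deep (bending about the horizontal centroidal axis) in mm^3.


S = b * h^2 / 6
= 190 * 312^2 / 6
= 190 * 97344 / 6
= 3082560.0 mm^3

3082560.0 mm^3


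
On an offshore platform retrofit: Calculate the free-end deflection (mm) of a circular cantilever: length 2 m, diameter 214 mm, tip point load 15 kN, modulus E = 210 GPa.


I = pi * d^4 / 64 = pi * 214^4 / 64 = 102949677.88 mm^4
L = 2000.0 mm, P = 15000.0 N, E = 210000.0 MPa
delta = P * L^3 / (3 * E * I)
= 15000.0 * 2000.0^3 / (3 * 210000.0 * 102949677.88)
= 1.8502 mm

1.8502 mm


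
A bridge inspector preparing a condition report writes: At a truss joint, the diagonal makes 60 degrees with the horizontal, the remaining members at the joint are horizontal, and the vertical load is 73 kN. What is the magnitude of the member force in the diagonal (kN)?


At the joint, only the diagonal has a vertical component, so vertical equilibrium gives:
F * sin(60) = 73
F = 73 / sin(60)
= 73 / 0.866025
= 84.29 kN

84.29 kN


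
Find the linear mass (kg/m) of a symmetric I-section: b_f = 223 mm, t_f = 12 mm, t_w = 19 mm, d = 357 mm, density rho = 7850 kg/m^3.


A_flanges = 2 * 223 * 12 = 5352 mm^2
A_web = (357 - 2 * 12) * 19 = 6327 mm^2
A_total = 5352 + 6327 = 11679 mm^2 = 0.011679 m^2
Weight = rho * A = 7850 * 0.011679 = 91.6801 kg/m

91.6801 kg/m


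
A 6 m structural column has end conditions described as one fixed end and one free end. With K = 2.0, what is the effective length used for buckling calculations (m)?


L_eff = K * L
= 2.0 * 6
= 12.0 m

12.0 m


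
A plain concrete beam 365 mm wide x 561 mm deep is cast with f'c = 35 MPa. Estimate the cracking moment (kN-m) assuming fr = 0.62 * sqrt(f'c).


fr = 0.62 * sqrt(35) = 0.62 * 5.9161 = 3.668 MPa
I = 365 * 561^3 / 12 = 5370320463.75 mm^4
y_t = 280.5 mm
M_cr = fr * I / y_t = 3.668 * 5370320463.75 / 280.5 N-mm
= 70.2252 kN-m

70.2252 kN-m


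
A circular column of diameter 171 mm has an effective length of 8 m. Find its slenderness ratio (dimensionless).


Radius of gyration r = d / 4 = 171 / 4 = 42.75 mm
L_eff = 8000.0 mm
Slenderness ratio = L / r = 8000.0 / 42.75 = 187.13 (dimensionless)

187.13 (dimensionless)


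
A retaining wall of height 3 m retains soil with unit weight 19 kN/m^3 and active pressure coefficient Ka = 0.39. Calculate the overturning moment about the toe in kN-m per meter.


Pa = 0.5 * Ka * gamma * H^2
= 0.5 * 0.39 * 19 * 3^2
= 33.345 kN/m
Arm = H / 3 = 3 / 3 = 1.0 m
Mo = Pa * arm = Pa * H / 3 = 33.345 * 3 / 3 = 33.345 kN-m/m

33.345 kN-m/m


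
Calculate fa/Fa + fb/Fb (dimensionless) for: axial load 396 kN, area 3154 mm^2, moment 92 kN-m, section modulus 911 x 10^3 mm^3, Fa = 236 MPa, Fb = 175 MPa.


f_a = P / A = 396000.0 / 3154 = 125.5549 MPa
f_b = M / S = 92000000.0 / 911000.0 = 100.9879 MPa
Ratio = f_a / Fa + f_b / Fb
= 125.5549 / 236 + 100.9879 / 175
= 1.1091 (dimensionless)

1.1091 (dimensionless)


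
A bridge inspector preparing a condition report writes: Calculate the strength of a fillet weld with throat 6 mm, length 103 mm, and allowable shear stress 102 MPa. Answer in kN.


Strength = throat * length * allowable stress
= 6 * 103 * 102 N
= 63036 N
= 63.04 kN

63.04 kN


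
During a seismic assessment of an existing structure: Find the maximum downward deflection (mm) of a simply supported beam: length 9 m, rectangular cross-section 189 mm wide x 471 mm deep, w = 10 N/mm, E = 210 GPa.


I = 189 * 471^3 / 12 = 1645671998.25 mm^4
L = 9000.0 mm, w = 10 N/mm, E = 210000.0 MPa
delta = 5 * w * L^4 / (384 * E * I)
= 5 * 10 * 9000.0^4 / (384 * 210000.0 * 1645671998.25)
= 2.472 mm

2.472 mm


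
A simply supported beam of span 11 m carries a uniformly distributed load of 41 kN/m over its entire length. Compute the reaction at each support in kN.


Total load = w * L = 41 * 11 = 451 kN
By symmetry, each reaction R = total / 2 = 451 / 2 = 225.5 kN

225.5 kN


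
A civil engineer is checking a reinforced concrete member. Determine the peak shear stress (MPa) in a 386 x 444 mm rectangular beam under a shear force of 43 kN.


A = b * h = 386 * 444 = 171384 mm^2
V = 43 kN = 43000.0 N
tau_max = 1.5 * V / A = 1.5 * 43000.0 / 171384
= 0.3763 MPa

0.3763 MPa


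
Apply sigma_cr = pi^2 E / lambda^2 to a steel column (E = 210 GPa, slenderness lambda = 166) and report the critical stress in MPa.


sigma_cr = pi^2 * E / lambda^2
= 9.8696 * 210000.0 / 166^2
= 9.8696 * 210000.0 / 27556
= 75.2147 MPa

75.2147 MPa


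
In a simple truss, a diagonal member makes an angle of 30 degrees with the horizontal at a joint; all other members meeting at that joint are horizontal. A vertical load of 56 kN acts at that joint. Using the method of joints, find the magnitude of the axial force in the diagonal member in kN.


At the joint, only the diagonal has a vertical component, so vertical equilibrium gives:
F * sin(30) = 56
F = 56 / sin(30)
= 56 / 0.5
= 112.0 kN

112.0 kN


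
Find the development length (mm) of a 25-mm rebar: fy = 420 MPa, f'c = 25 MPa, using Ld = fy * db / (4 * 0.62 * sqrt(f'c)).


Ld = (fy * db) / (4 * 0.62 * sqrt(f'c))
= (420 * 25) / (4 * 0.62 * sqrt(25))
= 10500 / 12.4
= 846.77 mm

846.77 mm


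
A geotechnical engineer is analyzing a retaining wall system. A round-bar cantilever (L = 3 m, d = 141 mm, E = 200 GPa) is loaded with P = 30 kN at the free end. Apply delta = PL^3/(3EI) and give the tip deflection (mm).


I = pi * d^4 / 64 = pi * 141^4 / 64 = 19401993.26 mm^4
L = 3000.0 mm, P = 30000.0 N, E = 200000.0 MPa
delta = P * L^3 / (3 * E * I)
= 30000.0 * 3000.0^3 / (3 * 200000.0 * 19401993.26)
= 69.5805 mm

69.5805 mm


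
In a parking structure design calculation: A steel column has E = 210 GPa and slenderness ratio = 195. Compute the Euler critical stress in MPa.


sigma_cr = pi^2 * E / lambda^2
= 9.8696 * 210000.0 / 195^2
= 9.8696 * 210000.0 / 38025
= 54.5067 MPa

54.5067 MPa


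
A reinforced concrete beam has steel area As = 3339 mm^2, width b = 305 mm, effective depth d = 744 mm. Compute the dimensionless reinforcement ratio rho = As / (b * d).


rho = As / (b * d)
= 3339 / (305 * 744)
= 3339 / 226920
= 0.014714 (dimensionless)

0.014714 (dimensionless)


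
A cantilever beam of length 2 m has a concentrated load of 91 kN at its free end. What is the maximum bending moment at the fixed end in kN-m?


For a cantilever with a point load at the free end:
M_max = P * L = 91 * 2 = 182 kN-m

182 kN-m


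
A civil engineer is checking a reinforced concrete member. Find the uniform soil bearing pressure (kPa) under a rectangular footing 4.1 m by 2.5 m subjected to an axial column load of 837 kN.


A = 4.1 * 2.5 = 10.25 m^2
q = P / A = 837 / 10.25
= 81.6585 kPa

81.6585 kPa


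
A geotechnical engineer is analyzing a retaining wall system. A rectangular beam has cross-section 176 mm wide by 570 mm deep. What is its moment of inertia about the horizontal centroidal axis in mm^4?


I = b * h^3 / 12
= 176 * 570^3 / 12
= 176 * 185193000 / 12
= 2716164000.0 mm^4

2716164000.0 mm^4


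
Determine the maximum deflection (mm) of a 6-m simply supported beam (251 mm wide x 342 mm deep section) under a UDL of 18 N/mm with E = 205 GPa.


I = 251 * 342^3 / 12 = 836701974.0 mm^4
L = 6000.0 mm, w = 18 N/mm, E = 205000.0 MPa
delta = 5 * w * L^4 / (384 * E * I)
= 5 * 18 * 6000.0^4 / (384 * 205000.0 * 836701974.0)
= 1.7709 mm

1.7709 mm


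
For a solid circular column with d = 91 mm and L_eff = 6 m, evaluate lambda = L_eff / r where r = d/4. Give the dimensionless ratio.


Radius of gyration r = d / 4 = 91 / 4 = 22.75 mm
L_eff = 6000.0 mm
Slenderness ratio = L / r = 6000.0 / 22.75 = 263.74 (dimensionless)

263.74 (dimensionless)


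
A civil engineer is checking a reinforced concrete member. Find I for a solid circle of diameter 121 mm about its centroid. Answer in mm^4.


r = d / 2 = 121 / 2 = 60.5 mm
I = pi * r^4 / 4 = pi * 60.5^4 / 4
= 10522316.97 mm^4

10522316.97 mm^4


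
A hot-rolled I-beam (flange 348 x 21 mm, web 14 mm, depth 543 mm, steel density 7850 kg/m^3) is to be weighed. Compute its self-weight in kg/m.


A_flanges = 2 * 348 * 21 = 14616 mm^2
A_web = (543 - 2 * 21) * 14 = 7014 mm^2
A_total = 14616 + 7014 = 21630 mm^2 = 0.021630 m^2
Weight = rho * A = 7850 * 0.021630 = 169.7955 kg/m

169.7955 kg/m
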